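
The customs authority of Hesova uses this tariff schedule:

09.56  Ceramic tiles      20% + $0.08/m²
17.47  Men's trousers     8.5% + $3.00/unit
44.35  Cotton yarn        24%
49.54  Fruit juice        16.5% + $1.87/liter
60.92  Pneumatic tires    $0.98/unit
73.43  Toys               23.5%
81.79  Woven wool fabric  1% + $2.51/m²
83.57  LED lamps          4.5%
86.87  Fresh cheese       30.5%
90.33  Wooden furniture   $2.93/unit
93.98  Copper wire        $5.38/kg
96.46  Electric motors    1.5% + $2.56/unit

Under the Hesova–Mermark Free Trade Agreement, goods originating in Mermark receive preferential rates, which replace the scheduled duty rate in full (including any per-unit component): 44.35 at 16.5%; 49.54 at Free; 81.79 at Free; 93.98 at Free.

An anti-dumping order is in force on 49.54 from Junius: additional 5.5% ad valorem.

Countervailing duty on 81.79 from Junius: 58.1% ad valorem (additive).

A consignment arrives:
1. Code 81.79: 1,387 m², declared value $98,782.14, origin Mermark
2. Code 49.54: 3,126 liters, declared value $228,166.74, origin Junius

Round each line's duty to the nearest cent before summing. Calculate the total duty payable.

$56,042.30

Line 1 (81.79, Mermark, 1,387 m², $98,782.14):
Base rate for 81.79 is 1% + $2.51/m².
Origin Mermark qualifies under the Hesova–Mermark agreement and 81.79 is covered: preferential rate Free applies instead.
The additional-duty order on 81.79 targets Junius, not Mermark; it does not apply.
Duty = $98,782.14 × 0% = $0.00.
Line 2 (49.54, Junius, 3,126 liters, $228,166.74):
Base rate for 49.54 is 16.5% + $1.87/liter.
49.54 has an FTA preferential rate, but origin Junius is not Mermark; base rate stands.
Additional duty on 49.54 from Junius: +5.5%. Applied ad valorem rate: 16.5% + 5.5% = 22%.
Duty = $228,166.74 × 22% + 3,126 × $1.87 = $56,042.30.
Total = $0.00 + $56,042.30 = $56,042.30.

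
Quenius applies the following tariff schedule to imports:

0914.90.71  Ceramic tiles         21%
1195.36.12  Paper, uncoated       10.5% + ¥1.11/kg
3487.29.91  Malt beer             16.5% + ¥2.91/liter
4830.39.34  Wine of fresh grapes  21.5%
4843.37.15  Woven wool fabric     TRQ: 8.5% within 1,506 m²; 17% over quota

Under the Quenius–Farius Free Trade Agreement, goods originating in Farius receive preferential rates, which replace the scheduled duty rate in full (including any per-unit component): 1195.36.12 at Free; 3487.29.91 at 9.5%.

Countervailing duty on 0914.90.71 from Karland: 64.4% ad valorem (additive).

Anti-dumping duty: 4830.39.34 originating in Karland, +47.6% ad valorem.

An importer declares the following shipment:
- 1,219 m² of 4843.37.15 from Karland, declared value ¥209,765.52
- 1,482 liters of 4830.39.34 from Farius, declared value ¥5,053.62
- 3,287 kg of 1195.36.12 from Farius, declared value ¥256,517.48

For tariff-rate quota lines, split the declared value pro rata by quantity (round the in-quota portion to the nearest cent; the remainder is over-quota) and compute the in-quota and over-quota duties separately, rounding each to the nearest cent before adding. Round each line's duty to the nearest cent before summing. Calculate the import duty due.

Line 1 (4843.37.15, Karland, 1,219 m², ¥209,765.52):
Code 4843.37.15 is under a tariff-rate quota (threshold 1,506 m²). Quantity 1,219 m² is within the quota, so the in-quota rate 8.5% applies to the full value.
Duty = ¥209,765.52 × 8.5% = ¥17,830.07.
Line 2 (4830.39.34, Farius, 1,482 liters, ¥5,053.62):
Base rate for 4830.39.34 is 21.5%.
Origin Farius is the FTA partner but 4830.39.34 is not on the preference list; base rate stands.
The additional-duty order on 4830.39.34 targets Karland, not Farius; it does not apply.
Duty = ¥5,053.62 × 21.5% = ¥1,086.53.
Line 3 (1195.36.12, Farius, 3,287 kg, ¥256,517.48):
Base rate for 1195.36.12 is 10.5% + ¥1.11/kg.
Origin Farius qualifies under the Quenius–Farius agreement and 1195.36.12 is covered: preferential rate Free applies instead.
Duty = ¥256,517.48 × 0% = ¥0.00.
Total = ¥17,830.07 + ¥1,086.53 + ¥0.00 = ¥18,916.60.

¥18,916.60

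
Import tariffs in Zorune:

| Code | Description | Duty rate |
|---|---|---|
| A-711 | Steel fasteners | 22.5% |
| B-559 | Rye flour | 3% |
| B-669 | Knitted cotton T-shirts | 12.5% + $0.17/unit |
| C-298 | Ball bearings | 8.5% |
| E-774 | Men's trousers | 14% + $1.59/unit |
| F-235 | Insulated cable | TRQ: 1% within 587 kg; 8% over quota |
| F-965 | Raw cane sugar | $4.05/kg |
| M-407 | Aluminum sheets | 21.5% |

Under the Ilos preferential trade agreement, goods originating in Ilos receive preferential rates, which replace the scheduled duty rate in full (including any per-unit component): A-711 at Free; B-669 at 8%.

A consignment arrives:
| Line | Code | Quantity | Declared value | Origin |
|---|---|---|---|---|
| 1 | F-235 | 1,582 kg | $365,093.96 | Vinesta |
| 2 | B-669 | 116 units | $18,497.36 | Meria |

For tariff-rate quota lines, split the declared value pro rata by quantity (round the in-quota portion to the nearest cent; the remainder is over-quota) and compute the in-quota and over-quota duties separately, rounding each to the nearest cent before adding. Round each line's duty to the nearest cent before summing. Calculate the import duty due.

Line 1 (F-235, Vinesta, 1,582 kg, $365,093.96):
Code F-235 is under a tariff-rate quota (threshold 587 kg). In-quota: 587 kg at 1%; over-quota: 995 kg at 8%.
Pro-rata value split: in-quota = $365,093.96 × 587/1,582 = $135,467.86; over-quota = $365,093.96 − $135,467.86 = $229,626.10.
In-quota duty = $135,467.86 × 1% = $1,354.68. Over-quota duty = $229,626.10 × 8% = $18,370.09.
Line duty = $1,354.68 + $18,370.09 = $19,724.77.
Line 2 (B-669, Meria, 116 units, $18,497.36):
Base rate for B-669 is 12.5% + $0.17/unit.
B-669 has an FTA preferential rate, but origin Meria is not Ilos; base rate stands.
Duty = $18,497.36 × 12.5% + 116 × $0.17 = $2,331.89.
Total = $19,724.77 + $2,331.89 = $22,056.66.

$22,056.66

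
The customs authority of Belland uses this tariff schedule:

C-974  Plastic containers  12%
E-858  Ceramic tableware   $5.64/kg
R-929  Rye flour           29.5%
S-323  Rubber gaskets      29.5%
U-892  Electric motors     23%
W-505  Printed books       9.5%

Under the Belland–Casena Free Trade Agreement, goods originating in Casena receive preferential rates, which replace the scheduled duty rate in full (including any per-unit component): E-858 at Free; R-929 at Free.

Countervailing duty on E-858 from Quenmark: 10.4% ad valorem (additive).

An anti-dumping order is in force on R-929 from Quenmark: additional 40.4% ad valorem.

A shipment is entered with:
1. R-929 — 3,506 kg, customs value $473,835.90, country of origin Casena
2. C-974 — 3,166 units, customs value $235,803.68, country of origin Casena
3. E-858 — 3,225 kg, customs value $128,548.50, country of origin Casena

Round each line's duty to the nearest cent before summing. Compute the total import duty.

Line 1 (R-929, Casena, 3,506 kg, $473,835.90):
Base rate for R-929 is 29.5%.
Origin Casena qualifies under the Belland–Casena agreement and R-929 is covered: preferential rate Free applies instead.
The additional-duty order on R-929 targets Quenmark, not Casena; it does not apply.
Duty = $473,835.90 × 0% = $0.00.
Line 2 (C-974, Casena, 3,166 units, $235,803.68):
Base rate for C-974 is 12%.
Origin Casena is the FTA partner but C-974 is not on the preference list; base rate stands.
Duty = $235,803.68 × 12% = $28,296.44.
Line 3 (E-858, Casena, 3,225 kg, $128,548.50):
Base rate for E-858 is $5.64/kg.
Origin Casena qualifies under the Belland–Casena agreement and E-858 is covered: preferential rate Free applies instead.
The additional-duty order on E-858 targets Quenmark, not Casena; it does not apply.
Duty = $128,548.50 × 0% = $0.00.
Total = $0.00 + $28,296.44 + $0.00 = $28,296.44.

$28,296.44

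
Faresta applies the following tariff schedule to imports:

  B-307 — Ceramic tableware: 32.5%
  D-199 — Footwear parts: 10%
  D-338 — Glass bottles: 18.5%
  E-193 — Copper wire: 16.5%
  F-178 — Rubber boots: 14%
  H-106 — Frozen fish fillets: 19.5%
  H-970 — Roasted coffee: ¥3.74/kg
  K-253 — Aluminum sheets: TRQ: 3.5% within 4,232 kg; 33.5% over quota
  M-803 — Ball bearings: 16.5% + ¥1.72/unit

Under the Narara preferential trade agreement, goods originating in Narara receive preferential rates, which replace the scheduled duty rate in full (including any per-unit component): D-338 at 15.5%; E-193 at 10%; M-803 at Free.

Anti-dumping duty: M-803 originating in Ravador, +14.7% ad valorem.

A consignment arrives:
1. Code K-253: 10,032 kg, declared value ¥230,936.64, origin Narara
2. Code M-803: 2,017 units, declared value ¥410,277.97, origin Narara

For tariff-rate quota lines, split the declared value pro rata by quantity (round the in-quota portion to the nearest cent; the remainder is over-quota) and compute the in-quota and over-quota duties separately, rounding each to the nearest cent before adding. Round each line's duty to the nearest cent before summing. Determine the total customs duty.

Line 1 (K-253, Narara, 10,032 kg, ¥230,936.64):
Code K-253 is under a tariff-rate quota (threshold 4,232 kg). In-quota: 4,232 kg at 3.5%; over-quota: 5,800 kg at 33.5%.
Pro-rata value split: in-quota = ¥230,936.64 × 4,232/10,032 = ¥97,420.64; over-quota = ¥230,936.64 − ¥97,420.64 = ¥133,516.00.
In-quota duty = ¥97,420.64 × 3.5% = ¥3,409.72. Over-quota duty = ¥133,516.00 × 33.5% = ¥44,727.86.
Line duty = ¥3,409.72 + ¥44,727.86 = ¥48,137.58.
Line 2 (M-803, Narara, 2,017 units, ¥410,277.97):
Base rate for M-803 is 16.5% + ¥1.72/unit.
Origin Narara qualifies under the Faresta–Narara agreement and M-803 is covered: preferential rate Free applies instead.
The additional-duty order on M-803 targets Ravador, not Narara; it does not apply.
Duty = ¥410,277.97 × 0% = ¥0.00.
Total = ¥48,137.58 + ¥0.00 = ¥48,137.58.

¥48,137.58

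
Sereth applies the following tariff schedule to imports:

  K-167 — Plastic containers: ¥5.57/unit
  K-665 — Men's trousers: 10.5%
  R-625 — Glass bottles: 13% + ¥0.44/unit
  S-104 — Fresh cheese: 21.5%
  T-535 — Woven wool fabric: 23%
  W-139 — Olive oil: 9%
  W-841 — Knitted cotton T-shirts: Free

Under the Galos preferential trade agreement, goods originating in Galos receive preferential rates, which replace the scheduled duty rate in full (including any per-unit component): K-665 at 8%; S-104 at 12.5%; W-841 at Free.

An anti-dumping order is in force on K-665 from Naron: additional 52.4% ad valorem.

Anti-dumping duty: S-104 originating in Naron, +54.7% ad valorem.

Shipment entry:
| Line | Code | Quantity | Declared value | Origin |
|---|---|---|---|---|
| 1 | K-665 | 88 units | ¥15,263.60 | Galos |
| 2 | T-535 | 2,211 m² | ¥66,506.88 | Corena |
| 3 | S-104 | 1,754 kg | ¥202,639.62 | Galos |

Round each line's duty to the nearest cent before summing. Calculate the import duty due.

¥41,847.62

Line 1 (K-665, Galos, 88 units, ¥15,263.60):
Base rate for K-665 is 10.5%.
Origin Galos qualifies under the Sereth–Galos agreement and K-665 is covered: preferential rate 8% applies instead.
The additional-duty order on K-665 targets Naron, not Galos; it does not apply.
Duty = ¥15,263.60 × 8% = ¥1,221.09.
Line 2 (T-535, Corena, 2,211 m², ¥66,506.88):
Base rate for T-535 is 23%.
Duty = ¥66,506.88 × 23% = ¥15,296.58.
Line 3 (S-104, Galos, 1,754 kg, ¥202,639.62):
Base rate for S-104 is 21.5%.
Origin Galos qualifies under the Sereth–Galos agreement and S-104 is covered: preferential rate 12.5% applies instead.
The additional-duty order on S-104 targets Naron, not Galos; it does not apply.
Duty = ¥202,639.62 × 12.5% = ¥25,329.95.
Total = ¥1,221.09 + ¥15,296.58 + ¥25,329.95 = ¥41,847.62.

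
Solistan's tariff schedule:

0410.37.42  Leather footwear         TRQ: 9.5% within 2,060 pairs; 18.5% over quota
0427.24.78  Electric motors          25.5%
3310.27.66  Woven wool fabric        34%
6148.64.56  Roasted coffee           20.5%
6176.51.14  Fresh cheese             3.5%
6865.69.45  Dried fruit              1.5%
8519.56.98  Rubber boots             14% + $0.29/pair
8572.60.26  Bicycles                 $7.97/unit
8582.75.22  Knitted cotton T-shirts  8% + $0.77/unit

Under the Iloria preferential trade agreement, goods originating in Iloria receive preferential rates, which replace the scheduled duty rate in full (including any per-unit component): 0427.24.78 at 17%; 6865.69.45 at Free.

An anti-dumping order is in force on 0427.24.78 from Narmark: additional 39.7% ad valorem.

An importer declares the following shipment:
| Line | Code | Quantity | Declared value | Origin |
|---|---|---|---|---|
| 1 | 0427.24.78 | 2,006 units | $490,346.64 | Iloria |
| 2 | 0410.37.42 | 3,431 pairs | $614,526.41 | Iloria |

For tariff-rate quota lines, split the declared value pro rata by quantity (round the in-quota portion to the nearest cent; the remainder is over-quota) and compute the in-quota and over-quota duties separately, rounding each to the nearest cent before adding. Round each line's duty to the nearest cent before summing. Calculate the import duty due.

$163,839.32

Line 1 (0427.24.78, Iloria, 2,006 units, $490,346.64):
Base rate for 0427.24.78 is 25.5%.
Origin Iloria qualifies under the Solistan–Iloria agreement and 0427.24.78 is covered: preferential rate 17% applies instead.
The additional-duty order on 0427.24.78 targets Narmark, not Iloria; it does not apply.
Duty = $490,346.64 × 17% = $83,358.93.
Line 2 (0410.37.42, Iloria, 3,431 pairs, $614,526.41):
Code 0410.37.42 is under a tariff-rate quota (threshold 2,060 pairs). In-quota: 2,060 pairs at 9.5%; over-quota: 1,371 pairs at 18.5%.
Pro-rata value split: in-quota = $614,526.41 × 2,060/3,431 = $368,966.60; over-quota = $614,526.41 − $368,966.60 = $245,559.81.
In-quota duty = $368,966.60 × 9.5% = $35,051.83. Over-quota duty = $245,559.81 × 18.5% = $45,428.56.
Line duty = $35,051.83 + $45,428.56 = $80,480.39.
Total = $83,358.93 + $80,480.39 = $163,839.32.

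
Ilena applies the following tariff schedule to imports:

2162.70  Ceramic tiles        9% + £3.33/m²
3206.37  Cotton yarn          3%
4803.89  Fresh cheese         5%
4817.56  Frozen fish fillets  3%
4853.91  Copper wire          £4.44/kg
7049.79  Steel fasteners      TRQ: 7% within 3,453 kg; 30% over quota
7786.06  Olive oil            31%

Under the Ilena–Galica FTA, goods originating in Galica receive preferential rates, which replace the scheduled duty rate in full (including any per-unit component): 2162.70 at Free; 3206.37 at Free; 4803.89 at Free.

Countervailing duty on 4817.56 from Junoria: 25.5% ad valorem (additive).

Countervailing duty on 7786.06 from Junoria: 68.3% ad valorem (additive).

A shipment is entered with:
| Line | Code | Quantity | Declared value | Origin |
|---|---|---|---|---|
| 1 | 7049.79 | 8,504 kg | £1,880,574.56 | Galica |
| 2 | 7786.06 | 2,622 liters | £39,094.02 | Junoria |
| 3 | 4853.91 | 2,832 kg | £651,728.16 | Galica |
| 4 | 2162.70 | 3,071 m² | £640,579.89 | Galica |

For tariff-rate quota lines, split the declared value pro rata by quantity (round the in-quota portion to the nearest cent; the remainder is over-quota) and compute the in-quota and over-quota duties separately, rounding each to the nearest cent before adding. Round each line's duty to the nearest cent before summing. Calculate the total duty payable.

Line 1 (7049.79, Galica, 8,504 kg, £1,880,574.56):
Code 7049.79 is under a tariff-rate quota (threshold 3,453 kg). In-quota: 3,453 kg at 7%; over-quota: 5,051 kg at 30%.
Pro-rata value split: in-quota = £1,880,574.56 × 3,453/8,504 = £763,596.42; over-quota = £1,880,574.56 − £763,596.42 = £1,116,978.14.
In-quota duty = £763,596.42 × 7% = £53,451.75. Over-quota duty = £1,116,978.14 × 30% = £335,093.44.
Line duty = £53,451.75 + £335,093.44 = £388,545.19.
Line 2 (7786.06, Junoria, 2,622 liters, £39,094.02):
Base rate for 7786.06 is 31%.
Additional duty on 7786.06 from Junoria: +68.3%. Applied ad valorem rate: 31% + 68.3% = 99.3%.
Duty = £39,094.02 × 99.3% = £38,820.36.
Line 3 (4853.91, Galica, 2,832 kg, £651,728.16):
Base rate for 4853.91 is £4.44/kg.
Origin Galica is the FTA partner but 4853.91 is not on the preference list; base rate stands.
Duty = 2,832 × £4.44 = £12,574.08.
Line 4 (2162.70, Galica, 3,071 m², £640,579.89):
Base rate for 2162.70 is 9% + £3.33/m².
Origin Galica qualifies under the Ilena–Galica agreement and 2162.70 is covered: preferential rate Free applies instead.
Duty = £640,579.89 × 0% = £0.00.
Total = £388,545.19 + £38,820.36 + £12,574.08 + £0.00 = £439,939.63.

£439,939.63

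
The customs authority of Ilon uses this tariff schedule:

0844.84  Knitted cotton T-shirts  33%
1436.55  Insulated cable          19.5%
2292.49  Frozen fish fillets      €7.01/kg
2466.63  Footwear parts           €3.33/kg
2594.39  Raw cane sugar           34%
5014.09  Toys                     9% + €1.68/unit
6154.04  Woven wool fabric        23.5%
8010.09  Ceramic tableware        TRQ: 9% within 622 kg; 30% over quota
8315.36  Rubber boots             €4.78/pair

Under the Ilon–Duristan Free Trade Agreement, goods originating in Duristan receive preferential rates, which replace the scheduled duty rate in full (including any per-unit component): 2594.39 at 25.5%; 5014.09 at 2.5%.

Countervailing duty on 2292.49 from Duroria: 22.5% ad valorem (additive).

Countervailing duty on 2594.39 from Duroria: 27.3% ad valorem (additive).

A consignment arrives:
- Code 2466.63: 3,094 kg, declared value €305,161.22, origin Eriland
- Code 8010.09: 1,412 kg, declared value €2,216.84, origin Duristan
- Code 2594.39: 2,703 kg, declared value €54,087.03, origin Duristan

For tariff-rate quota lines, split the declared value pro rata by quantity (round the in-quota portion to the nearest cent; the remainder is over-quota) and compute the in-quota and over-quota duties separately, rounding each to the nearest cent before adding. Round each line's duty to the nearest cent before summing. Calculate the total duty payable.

€24,555.19

Line 1 (2466.63, Eriland, 3,094 kg, €305,161.22):
Base rate for 2466.63 is €3.33/kg.
Duty = 3,094 × €3.33 = €10,303.02.
Line 2 (8010.09, Duristan, 1,412 kg, €2,216.84):
Code 8010.09 is under a tariff-rate quota (threshold 622 kg). In-quota: 622 kg at 9%; over-quota: 790 kg at 30%.
Pro-rata value split: in-quota = €2,216.84 × 622/1,412 = €976.54; over-quota = €2,216.84 − €976.54 = €1,240.30.
In-quota duty = €976.54 × 9% = €87.89. Over-quota duty = €1,240.30 × 30% = €372.09.
Line duty = €87.89 + €372.09 = €459.98.
Line 3 (2594.39, Duristan, 2,703 kg, €54,087.03):
Base rate for 2594.39 is 34%.
Origin Duristan qualifies under the Ilon–Duristan agreement and 2594.39 is covered: preferential rate 25.5% applies instead.
The additional-duty order on 2594.39 targets Duroria, not Duristan; it does not apply.
Duty = €54,087.03 × 25.5% = €13,792.19.
Total = €10,303.02 + €459.98 + €13,792.19 = €24,555.19.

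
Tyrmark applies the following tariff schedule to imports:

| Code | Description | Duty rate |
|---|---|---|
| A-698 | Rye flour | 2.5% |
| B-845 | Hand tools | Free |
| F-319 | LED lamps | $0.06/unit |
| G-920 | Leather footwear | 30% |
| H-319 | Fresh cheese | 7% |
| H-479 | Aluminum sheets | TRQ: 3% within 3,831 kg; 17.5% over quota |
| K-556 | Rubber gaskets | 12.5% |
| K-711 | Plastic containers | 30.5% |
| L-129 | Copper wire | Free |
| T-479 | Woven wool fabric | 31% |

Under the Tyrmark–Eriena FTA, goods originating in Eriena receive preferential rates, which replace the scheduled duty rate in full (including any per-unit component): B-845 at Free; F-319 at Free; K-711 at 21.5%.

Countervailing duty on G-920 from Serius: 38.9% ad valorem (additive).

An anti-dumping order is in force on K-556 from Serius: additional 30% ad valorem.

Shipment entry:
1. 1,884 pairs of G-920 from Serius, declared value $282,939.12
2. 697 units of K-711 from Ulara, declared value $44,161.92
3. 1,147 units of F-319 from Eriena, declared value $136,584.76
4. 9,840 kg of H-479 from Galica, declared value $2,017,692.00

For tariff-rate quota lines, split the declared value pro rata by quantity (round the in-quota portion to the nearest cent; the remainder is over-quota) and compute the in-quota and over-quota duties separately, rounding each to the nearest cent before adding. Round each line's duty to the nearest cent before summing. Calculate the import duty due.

$447,606.29

Line 1 (G-920, Serius, 1,884 pairs, $282,939.12):
Base rate for G-920 is 30%.
Additional duty on G-920 from Serius: +38.9%. Applied ad valorem rate: 30% + 38.9% = 68.9%.
Duty = $282,939.12 × 68.9% = $194,945.05.
Line 2 (K-711, Ulara, 697 units, $44,161.92):
Base rate for K-711 is 30.5%.
K-711 has an FTA preferential rate, but origin Ulara is not Eriena; base rate stands.
Duty = $44,161.92 × 30.5% = $13,469.39.
Line 3 (F-319, Eriena, 1,147 units, $136,584.76):
Base rate for F-319 is $0.06/unit.
Origin Eriena qualifies under the Tyrmark–Eriena agreement and F-319 is covered: preferential rate Free applies instead.
Duty = $136,584.76 × 0% = $0.00.
Line 4 (H-479, Galica, 9,840 kg, $2,017,692.00):
Code H-479 is under a tariff-rate quota (threshold 3,831 kg). In-quota: 3,831 kg at 3%; over-quota: 6,009 kg at 17.5%.
Pro-rata value split: in-quota = $2,017,692.00 × 3,831/9,840 = $785,546.55; over-quota = $2,017,692.00 − $785,546.55 = $1,232,145.45.
In-quota duty = $785,546.55 × 3% = $23,566.40. Over-quota duty = $1,232,145.45 × 17.5% = $215,625.45.
Line duty = $23,566.40 + $215,625.45 = $239,191.85.
Total = $194,945.05 + $13,469.39 + $0.00 + $239,191.85 = $447,606.29.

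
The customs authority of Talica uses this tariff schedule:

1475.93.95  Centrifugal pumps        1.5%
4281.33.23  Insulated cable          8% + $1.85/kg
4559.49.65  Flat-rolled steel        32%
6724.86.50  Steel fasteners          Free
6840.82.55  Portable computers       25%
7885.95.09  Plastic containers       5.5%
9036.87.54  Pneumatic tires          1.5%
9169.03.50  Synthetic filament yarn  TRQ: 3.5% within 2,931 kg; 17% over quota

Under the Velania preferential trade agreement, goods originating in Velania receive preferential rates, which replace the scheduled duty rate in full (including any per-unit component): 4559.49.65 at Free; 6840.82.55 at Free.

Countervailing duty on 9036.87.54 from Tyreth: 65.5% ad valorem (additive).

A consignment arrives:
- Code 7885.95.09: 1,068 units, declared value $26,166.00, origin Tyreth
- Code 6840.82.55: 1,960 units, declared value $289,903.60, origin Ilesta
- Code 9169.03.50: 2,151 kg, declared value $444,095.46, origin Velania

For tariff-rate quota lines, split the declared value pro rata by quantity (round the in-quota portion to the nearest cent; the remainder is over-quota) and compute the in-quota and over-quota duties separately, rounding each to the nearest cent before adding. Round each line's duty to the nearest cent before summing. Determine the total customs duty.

$89,458.37

Line 1 (7885.95.09, Tyreth, 1,068 units, $26,166.00):
Base rate for 7885.95.09 is 5.5%.
Duty = $26,166.00 × 5.5% = $1,439.13.
Line 2 (6840.82.55, Ilesta, 1,960 units, $289,903.60):
Base rate for 6840.82.55 is 25%.
6840.82.55 has an FTA preferential rate, but origin Ilesta is not Velania; base rate stands.
Duty = $289,903.60 × 25% = $72,475.90.
Line 3 (9169.03.50, Velania, 2,151 kg, $444,095.46):
Code 9169.03.50 is under a tariff-rate quota (threshold 2,931 kg). Quantity 2,151 kg is within the quota, so the in-quota rate 3.5% applies to the full value.
Duty = $444,095.46 × 3.5% = $15,543.34.
Total = $1,439.13 + $72,475.90 + $15,543.34 = $89,458.37.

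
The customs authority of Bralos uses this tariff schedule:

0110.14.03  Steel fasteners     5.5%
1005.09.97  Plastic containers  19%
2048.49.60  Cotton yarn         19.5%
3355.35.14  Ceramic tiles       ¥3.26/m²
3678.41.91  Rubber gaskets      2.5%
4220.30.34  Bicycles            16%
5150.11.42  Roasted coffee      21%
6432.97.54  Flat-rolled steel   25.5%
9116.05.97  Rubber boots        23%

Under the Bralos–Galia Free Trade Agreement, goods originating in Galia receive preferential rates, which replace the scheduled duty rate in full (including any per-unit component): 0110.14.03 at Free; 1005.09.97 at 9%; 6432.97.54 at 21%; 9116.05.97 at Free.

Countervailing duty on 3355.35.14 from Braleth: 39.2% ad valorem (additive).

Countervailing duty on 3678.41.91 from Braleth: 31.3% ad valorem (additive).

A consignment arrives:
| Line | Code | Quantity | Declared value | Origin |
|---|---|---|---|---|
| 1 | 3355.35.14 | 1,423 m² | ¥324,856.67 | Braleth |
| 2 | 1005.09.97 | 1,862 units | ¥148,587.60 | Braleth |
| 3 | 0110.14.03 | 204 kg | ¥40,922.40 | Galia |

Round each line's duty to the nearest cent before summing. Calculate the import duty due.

¥160,214.43

Line 1 (3355.35.14, Braleth, 1,423 m², ¥324,856.67):
Base rate for 3355.35.14 is ¥3.26/m².
Additional duty on 3355.35.14 from Braleth: +39.2% ad valorem. Applied ad valorem rate = 39.2%.
Duty = ¥324,856.67 × 39.2% + 1,423 × ¥3.26 = ¥131,982.79.
Line 2 (1005.09.97, Braleth, 1,862 units, ¥148,587.60):
Base rate for 1005.09.97 is 19%.
1005.09.97 has an FTA preferential rate, but origin Braleth is not Galia; base rate stands.
Duty = ¥148,587.60 × 19% = ¥28,231.64.
Line 3 (0110.14.03, Galia, 204 kg, ¥40,922.40):
Base rate for 0110.14.03 is 5.5%.
Origin Galia qualifies under the Bralos–Galia agreement and 0110.14.03 is covered: preferential rate Free applies instead.
Duty = ¥40,922.40 × 0% = ¥0.00.
Total = ¥131,982.79 + ¥28,231.64 + ¥0.00 = ¥160,214.43.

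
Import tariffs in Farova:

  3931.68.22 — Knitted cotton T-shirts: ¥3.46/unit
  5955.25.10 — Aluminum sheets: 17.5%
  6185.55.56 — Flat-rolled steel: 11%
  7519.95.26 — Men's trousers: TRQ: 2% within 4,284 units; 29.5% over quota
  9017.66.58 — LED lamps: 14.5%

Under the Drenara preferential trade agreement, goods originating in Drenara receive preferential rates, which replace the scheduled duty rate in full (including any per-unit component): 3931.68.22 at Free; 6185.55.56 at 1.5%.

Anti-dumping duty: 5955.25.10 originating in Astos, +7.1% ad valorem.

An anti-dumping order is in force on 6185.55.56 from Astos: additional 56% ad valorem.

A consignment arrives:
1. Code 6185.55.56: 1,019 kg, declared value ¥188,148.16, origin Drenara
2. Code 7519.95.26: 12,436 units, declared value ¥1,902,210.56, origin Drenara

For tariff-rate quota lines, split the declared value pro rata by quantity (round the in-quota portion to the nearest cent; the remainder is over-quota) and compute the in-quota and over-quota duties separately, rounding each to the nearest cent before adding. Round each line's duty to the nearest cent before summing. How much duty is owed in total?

Line 1 (6185.55.56, Drenara, 1,019 kg, ¥188,148.16):
Base rate for 6185.55.56 is 11%.
Origin Drenara qualifies under the Farova–Drenara agreement and 6185.55.56 is covered: preferential rate 1.5% applies instead.
The additional-duty order on 6185.55.56 targets Astos, not Drenara; it does not apply.
Duty = ¥188,148.16 × 1.5% = ¥2,822.22.
Line 2 (7519.95.26, Drenara, 12,436 units, ¥1,902,210.56):
Code 7519.95.26 is under a tariff-rate quota (threshold 4,284 units). In-quota: 4,284 units at 2%; over-quota: 8,152 units at 29.5%.
Pro-rata value split: in-quota = ¥1,902,210.56 × 4,284/12,436 = ¥655,280.64; over-quota = ¥1,902,210.56 − ¥655,280.64 = ¥1,246,929.92.
In-quota duty = ¥655,280.64 × 2% = ¥13,105.61. Over-quota duty = ¥1,246,929.92 × 29.5% = ¥367,844.33.
Line duty = ¥13,105.61 + ¥367,844.33 = ¥380,949.94.
Total = ¥2,822.22 + ¥380,949.94 = ¥383,772.16.

¥383,772.16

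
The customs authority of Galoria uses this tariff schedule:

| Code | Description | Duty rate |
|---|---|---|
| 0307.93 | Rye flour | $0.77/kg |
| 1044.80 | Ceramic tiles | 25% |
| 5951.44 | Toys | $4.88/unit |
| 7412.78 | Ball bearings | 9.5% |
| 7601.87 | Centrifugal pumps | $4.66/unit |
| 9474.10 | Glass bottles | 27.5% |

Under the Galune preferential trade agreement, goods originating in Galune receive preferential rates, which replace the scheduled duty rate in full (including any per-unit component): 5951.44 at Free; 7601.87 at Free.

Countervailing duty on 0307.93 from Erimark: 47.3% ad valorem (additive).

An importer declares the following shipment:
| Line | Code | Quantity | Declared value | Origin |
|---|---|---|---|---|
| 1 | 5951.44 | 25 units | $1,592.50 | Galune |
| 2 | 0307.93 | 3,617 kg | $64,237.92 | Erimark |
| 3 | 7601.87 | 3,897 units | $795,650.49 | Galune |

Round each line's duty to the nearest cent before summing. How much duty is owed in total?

Line 1 (5951.44, Galune, 25 units, $1,592.50):
Base rate for 5951.44 is $4.88/unit.
Origin Galune qualifies under the Galoria–Galune agreement and 5951.44 is covered: preferential rate Free applies instead.
Duty = $1,592.50 × 0% = $0.00.
Line 2 (0307.93, Erimark, 3,617 kg, $64,237.92):
Base rate for 0307.93 is $0.77/kg.
Additional duty on 0307.93 from Erimark: +47.3% ad valorem. Applied ad valorem rate = 47.3%.
Duty = $64,237.92 × 47.3% + 3,617 × $0.77 = $33,169.63.
Line 3 (7601.87, Galune, 3,897 units, $795,650.49):
Base rate for 7601.87 is $4.66/unit.
Origin Galune qualifies under the Galoria–Galune agreement and 7601.87 is covered: preferential rate Free applies instead.
Duty = $795,650.49 × 0% = $0.00.
Total = $0.00 + $33,169.63 + $0.00 = $33,169.63.

$33,169.63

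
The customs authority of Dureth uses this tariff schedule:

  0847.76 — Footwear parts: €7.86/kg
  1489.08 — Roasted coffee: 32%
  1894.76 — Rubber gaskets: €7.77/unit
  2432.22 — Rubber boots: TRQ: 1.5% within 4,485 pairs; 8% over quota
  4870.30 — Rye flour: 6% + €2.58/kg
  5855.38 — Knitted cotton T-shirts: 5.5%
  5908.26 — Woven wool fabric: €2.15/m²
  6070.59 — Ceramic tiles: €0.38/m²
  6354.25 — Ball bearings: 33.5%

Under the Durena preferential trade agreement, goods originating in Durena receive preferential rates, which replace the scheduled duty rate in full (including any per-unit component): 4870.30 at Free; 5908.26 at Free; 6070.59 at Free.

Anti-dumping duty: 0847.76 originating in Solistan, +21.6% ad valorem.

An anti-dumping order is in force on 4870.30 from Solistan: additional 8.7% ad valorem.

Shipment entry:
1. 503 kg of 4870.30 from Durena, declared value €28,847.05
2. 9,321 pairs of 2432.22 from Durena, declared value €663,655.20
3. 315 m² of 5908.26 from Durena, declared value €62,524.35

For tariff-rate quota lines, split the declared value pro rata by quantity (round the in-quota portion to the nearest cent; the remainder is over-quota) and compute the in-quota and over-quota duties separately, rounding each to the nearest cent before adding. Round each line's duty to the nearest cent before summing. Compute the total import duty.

€32,335.84

Line 1 (4870.30, Durena, 503 kg, €28,847.05):
Base rate for 4870.30 is 6% + €2.58/kg.
Origin Durena qualifies under the Dureth–Durena agreement and 4870.30 is covered: preferential rate Free applies instead.
The additional-duty order on 4870.30 targets Solistan, not Durena; it does not apply.
Duty = €28,847.05 × 0% = €0.00.
Line 2 (2432.22, Durena, 9,321 pairs, €663,655.20):
Code 2432.22 is under a tariff-rate quota (threshold 4,485 pairs). In-quota: 4,485 pairs at 1.5%; over-quota: 4,836 pairs at 8%.
Pro-rata value split: in-quota = €663,655.20 × 4,485/9,321 = €319,332.00; over-quota = €663,655.20 − €319,332.00 = €344,323.20.
In-quota duty = €319,332.00 × 1.5% = €4,789.98. Over-quota duty = €344,323.20 × 8% = €27,545.86.
Line duty = €4,789.98 + €27,545.86 = €32,335.84.
Line 3 (5908.26, Durena, 315 m², €62,524.35):
Base rate for 5908.26 is €2.15/m².
Origin Durena qualifies under the Dureth–Durena agreement and 5908.26 is covered: preferential rate Free applies instead.
Duty = €62,524.35 × 0% = €0.00.
Total = €0.00 + €32,335.84 + €0.00 = €32,335.84.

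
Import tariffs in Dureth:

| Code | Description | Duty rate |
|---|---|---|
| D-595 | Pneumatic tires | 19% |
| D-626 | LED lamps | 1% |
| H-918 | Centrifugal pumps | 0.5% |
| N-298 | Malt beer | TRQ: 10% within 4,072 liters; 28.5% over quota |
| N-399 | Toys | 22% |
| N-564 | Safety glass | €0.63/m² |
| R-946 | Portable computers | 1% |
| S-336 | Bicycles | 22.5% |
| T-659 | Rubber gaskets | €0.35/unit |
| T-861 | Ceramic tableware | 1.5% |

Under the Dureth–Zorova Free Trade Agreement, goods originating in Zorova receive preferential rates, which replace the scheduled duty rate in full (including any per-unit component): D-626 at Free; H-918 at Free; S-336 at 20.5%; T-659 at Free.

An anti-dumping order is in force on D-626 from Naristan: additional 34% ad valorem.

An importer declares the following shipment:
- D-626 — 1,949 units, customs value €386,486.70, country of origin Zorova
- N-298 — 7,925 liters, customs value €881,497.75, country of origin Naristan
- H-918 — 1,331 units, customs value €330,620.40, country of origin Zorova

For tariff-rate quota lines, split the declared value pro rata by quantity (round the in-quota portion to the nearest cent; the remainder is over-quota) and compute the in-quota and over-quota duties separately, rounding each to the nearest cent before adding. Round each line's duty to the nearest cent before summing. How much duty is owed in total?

€167,435.08

Line 1 (D-626, Zorova, 1,949 units, €386,486.70):
Base rate for D-626 is 1%.
Origin Zorova qualifies under the Dureth–Zorova agreement and D-626 is covered: preferential rate Free applies instead.
The additional-duty order on D-626 targets Naristan, not Zorova; it does not apply.
Duty = €386,486.70 × 0% = €0.00.
Line 2 (N-298, Naristan, 7,925 liters, €881,497.75):
Code N-298 is under a tariff-rate quota (threshold 4,072 liters). In-quota: 4,072 liters at 10%; over-quota: 3,853 liters at 28.5%.
Pro-rata value split: in-quota = €881,497.75 × 4,072/7,925 = €452,928.56; over-quota = €881,497.75 − €452,928.56 = €428,569.19.
In-quota duty = €452,928.56 × 10% = €45,292.86. Over-quota duty = €428,569.19 × 28.5% = €122,142.22.
Line duty = €45,292.86 + €122,142.22 = €167,435.08.
Line 3 (H-918, Zorova, 1,331 units, €330,620.40):
Base rate for H-918 is 0.5%.
Origin Zorova qualifies under the Dureth–Zorova agreement and H-918 is covered: preferential rate Free applies instead.
Duty = €330,620.40 × 0% = €0.00.
Total = €0.00 + €167,435.08 + €0.00 = €167,435.08.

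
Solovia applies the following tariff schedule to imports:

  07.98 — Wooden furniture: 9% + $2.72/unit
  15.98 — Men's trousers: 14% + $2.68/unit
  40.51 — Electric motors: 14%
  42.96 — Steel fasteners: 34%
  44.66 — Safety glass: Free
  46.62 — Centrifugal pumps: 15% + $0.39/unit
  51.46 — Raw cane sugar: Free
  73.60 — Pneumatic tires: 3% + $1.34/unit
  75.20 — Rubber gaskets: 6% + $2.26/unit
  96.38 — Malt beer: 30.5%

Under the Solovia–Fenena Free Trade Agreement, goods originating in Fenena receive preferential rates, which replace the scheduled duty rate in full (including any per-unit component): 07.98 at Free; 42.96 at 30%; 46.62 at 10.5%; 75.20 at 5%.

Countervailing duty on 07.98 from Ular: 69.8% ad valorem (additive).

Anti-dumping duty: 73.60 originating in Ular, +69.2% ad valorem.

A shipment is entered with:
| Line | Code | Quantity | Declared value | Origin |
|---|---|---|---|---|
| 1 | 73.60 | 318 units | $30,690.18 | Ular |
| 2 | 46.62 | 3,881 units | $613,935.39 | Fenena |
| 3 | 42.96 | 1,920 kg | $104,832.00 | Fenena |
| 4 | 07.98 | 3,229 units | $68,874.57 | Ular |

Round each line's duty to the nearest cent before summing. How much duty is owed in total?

Line 1 (73.60, Ular, 318 units, $30,690.18):
Base rate for 73.60 is 3% + $1.34/unit.
Additional duty on 73.60 from Ular: +69.2%. Applied ad valorem rate: 3% + 69.2% = 72.2%.
Duty = $30,690.18 × 72.2% + 318 × $1.34 = $22,584.43.
Line 2 (46.62, Fenena, 3,881 units, $613,935.39):
Base rate for 46.62 is 15% + $0.39/unit.
Origin Fenena qualifies under the Solovia–Fenena agreement and 46.62 is covered: preferential rate 10.5% applies instead.
Duty = $613,935.39 × 10.5% = $64,463.22.
Line 3 (42.96, Fenena, 1,920 kg, $104,832.00):
Base rate for 42.96 is 34%.
Origin Fenena qualifies under the Solovia–Fenena agreement and 42.96 is covered: preferential rate 30% applies instead.
Duty = $104,832.00 × 30% = $31,449.60.
Line 4 (07.98, Ular, 3,229 units, $68,874.57):
Base rate for 07.98 is 9% + $2.72/unit.
07.98 has an FTA preferential rate, but origin Ular is not Fenena; base rate stands.
Additional duty on 07.98 from Ular: +69.8%. Applied ad valorem rate: 9% + 69.8% = 78.8%.
Duty = $68,874.57 × 78.8% + 3,229 × $2.72 = $63,056.04.
Total = $22,584.43 + $64,463.22 + $31,449.60 + $63,056.04 = $181,553.29.

$181,553.29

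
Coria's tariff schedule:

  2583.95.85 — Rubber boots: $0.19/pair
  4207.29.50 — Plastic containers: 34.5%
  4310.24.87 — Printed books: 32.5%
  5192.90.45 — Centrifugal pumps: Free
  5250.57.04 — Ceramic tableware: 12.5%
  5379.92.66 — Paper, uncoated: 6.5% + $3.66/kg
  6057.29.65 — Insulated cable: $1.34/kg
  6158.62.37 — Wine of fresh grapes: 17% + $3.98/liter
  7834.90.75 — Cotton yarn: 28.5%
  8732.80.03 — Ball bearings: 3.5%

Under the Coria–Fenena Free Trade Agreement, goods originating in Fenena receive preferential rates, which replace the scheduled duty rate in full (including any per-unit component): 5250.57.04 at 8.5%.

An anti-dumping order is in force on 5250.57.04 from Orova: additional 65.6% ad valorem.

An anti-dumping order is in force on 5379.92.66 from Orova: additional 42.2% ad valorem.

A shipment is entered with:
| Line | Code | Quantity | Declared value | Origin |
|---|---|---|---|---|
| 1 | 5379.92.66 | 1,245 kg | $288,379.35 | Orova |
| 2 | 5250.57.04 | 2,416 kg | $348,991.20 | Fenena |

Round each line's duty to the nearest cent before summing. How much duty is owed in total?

$174,661.69

Line 1 (5379.92.66, Orova, 1,245 kg, $288,379.35):
Base rate for 5379.92.66 is 6.5% + $3.66/kg.
Additional duty on 5379.92.66 from Orova: +42.2%. Applied ad valorem rate: 6.5% + 42.2% = 48.7%.
Duty = $288,379.35 × 48.7% + 1,245 × $3.66 = $144,997.44.
Line 2 (5250.57.04, Fenena, 2,416 kg, $348,991.20):
Base rate for 5250.57.04 is 12.5%.
Origin Fenena qualifies under the Coria–Fenena agreement and 5250.57.04 is covered: preferential rate 8.5% applies instead.
The additional-duty order on 5250.57.04 targets Orova, not Fenena; it does not apply.
Duty = $348,991.20 × 8.5% = $29,664.25.
Total = $144,997.44 + $29,664.25 = $174,661.69.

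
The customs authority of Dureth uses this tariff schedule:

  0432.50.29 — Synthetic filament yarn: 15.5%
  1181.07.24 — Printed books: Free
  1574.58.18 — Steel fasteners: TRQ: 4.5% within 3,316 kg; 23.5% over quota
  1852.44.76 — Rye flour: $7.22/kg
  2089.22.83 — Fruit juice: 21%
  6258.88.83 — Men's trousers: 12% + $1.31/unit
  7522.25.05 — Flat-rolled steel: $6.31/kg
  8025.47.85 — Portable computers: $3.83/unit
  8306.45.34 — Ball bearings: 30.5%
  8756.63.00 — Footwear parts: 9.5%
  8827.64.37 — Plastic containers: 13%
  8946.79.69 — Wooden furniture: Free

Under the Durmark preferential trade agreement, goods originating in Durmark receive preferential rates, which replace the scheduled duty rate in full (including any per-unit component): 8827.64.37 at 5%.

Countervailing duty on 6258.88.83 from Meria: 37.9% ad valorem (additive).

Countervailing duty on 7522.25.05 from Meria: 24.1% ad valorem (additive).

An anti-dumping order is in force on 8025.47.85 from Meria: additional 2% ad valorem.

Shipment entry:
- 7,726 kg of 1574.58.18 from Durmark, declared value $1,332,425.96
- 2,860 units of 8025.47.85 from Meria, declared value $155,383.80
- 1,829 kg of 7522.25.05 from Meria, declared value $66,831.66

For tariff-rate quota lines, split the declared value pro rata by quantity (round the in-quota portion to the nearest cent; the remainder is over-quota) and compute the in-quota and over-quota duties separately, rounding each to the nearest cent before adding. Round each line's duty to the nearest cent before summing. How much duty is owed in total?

$246,172.30

Line 1 (1574.58.18, Durmark, 7,726 kg, $1,332,425.96):
Code 1574.58.18 is under a tariff-rate quota (threshold 3,316 kg). In-quota: 3,316 kg at 4.5%; over-quota: 4,410 kg at 23.5%.
Pro-rata value split: in-quota = $1,332,425.96 × 3,316/7,726 = $571,877.36; over-quota = $1,332,425.96 − $571,877.36 = $760,548.60.
In-quota duty = $571,877.36 × 4.5% = $25,734.48. Over-quota duty = $760,548.60 × 23.5% = $178,728.92.
Line duty = $25,734.48 + $178,728.92 = $204,463.40.
Line 2 (8025.47.85, Meria, 2,860 units, $155,383.80):
Base rate for 8025.47.85 is $3.83/unit.
Additional duty on 8025.47.85 from Meria: +2% ad valorem. Applied ad valorem rate = 2%.
Duty = $155,383.80 × 2% + 2,860 × $3.83 = $14,061.48.
Line 3 (7522.25.05, Meria, 1,829 kg, $66,831.66):
Base rate for 7522.25.05 is $6.31/kg.
Additional duty on 7522.25.05 from Meria: +24.1% ad valorem. Applied ad valorem rate = 24.1%.
Duty = $66,831.66 × 24.1% + 1,829 × $6.31 = $27,647.42.
Total = $204,463.40 + $14,061.48 + $27,647.42 = $246,172.30.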